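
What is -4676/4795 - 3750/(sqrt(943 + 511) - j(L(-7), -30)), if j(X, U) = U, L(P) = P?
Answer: 38346214/189745 - 1875*sqrt(1454)/277 ≈ -56.016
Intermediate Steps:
-4676/4795 - 3750/(sqrt(943 + 511) - j(L(-7), -30)) = -4676/4795 - 3750/(sqrt(943 + 511) - 1*(-30)) = -4676*1/4795 - 3750/(sqrt(1454) + 30) = -668/685 - 3750/(30 + sqrt(1454))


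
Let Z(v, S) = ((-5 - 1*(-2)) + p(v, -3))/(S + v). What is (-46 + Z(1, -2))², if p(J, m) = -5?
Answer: 1444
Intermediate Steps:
Z(v, S) = -8/(S + v) (Z(v, S) = ((-5 - 1*(-2)) - 5)/(S + v) = ((-5 + 2) - 5)/(S + v) = (-3 - 5)/(S + v) = -8/(S + v))
(-46 + Z(1, -2))² = (-46 - 8/(-2 + 1))² = (-46 - 8/(-1))² = (-46 - 8*(-1))² = (-46 + 8)² = (-38)² = 1444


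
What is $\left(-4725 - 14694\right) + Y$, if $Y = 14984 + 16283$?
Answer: $11848$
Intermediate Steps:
$Y = 31267$
$\left(-4725 - 14694\right) + Y = \left(-4725 - 14694\right) + 31267 = -19419 + 31267 = 11848$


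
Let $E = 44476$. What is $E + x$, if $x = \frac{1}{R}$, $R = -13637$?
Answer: $\frac{606519211}{13637} \approx 44476.0$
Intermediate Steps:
$x = - \frac{1}{13637}$ ($x = \frac{1}{-13637} = - \frac{1}{13637} \approx -7.333 \cdot 10^{-5}$)
$E + x = 44476 - \frac{1}{13637} = \frac{606519211}{13637}$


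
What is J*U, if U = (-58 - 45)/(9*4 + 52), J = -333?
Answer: 34299/88 ≈ 389.76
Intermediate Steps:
U = -103/88 (U = -103/(36 + 52) = -103/88 ≈ -1.1705)
J*U = -333*(-103/88) = 34299/88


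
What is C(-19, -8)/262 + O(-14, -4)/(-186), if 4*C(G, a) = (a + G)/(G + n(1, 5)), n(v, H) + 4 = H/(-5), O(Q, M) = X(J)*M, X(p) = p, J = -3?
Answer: -16489/259904 ≈ -0.063443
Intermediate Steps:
O(Q, M) = -3*M
n(v, H) = -4 - H/5 (n(v, H) = -4 + H/(-5) = -4 + H*(-1/5) = -4 - H/5)
C(G, a) = (G + a)/(4*(-5 + G)) (C(G, a) = ((a + G)/(G + (-4 - 1/5*5)))/4 = ((G + a)/(G + (-4 - 1)))/4 = ((G + a)/(G - 5))/4 = ((G + a)/(-5 + G))/4 = (G + a)/(4*(-5 + G)))
C(-19, -8)/262 + O(-14, -4)/(-186) = ((-19 - 8)/(4*(-5 - 19)))/262 - 3*(-4)/(-186) = ((1/4)*(-27)/(-24))*(1/262) + 12*(-1/186) = ((1/4)*(-1/24)*(-27))*(1/262) - 2/31 = (9/32)*(1/262) - 2/31 = 9/8384 - 2/31 = -16489/259904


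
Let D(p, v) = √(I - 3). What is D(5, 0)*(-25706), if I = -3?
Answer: -25706*I*√6 ≈ -62967.0*I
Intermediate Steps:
D(p, v) = I*√6 (D(p, v) = √(-3 - 3) = √(-6) = I*√6)
D(5, 0)*(-25706) = (I*√6)*(-25706) = -25706*I*√6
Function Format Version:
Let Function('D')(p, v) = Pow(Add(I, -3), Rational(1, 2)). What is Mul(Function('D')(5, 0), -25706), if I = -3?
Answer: Mul(-25706, I, Pow(6, Rational(1, 2))) ≈ Mul(-62967., I)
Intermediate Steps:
Function('D')(p, v) = Mul(I, Pow(6, Rational(1, 2))) (Function('D')(p, v) = Pow(Add(-3, -3), Rational(1, 2)) = Pow(-6, Rational(1, 2)) = Mul(I, Pow(6, Rational(1, 2))))
Mul(Function('D')(5, 0), -25706) = Mul(Mul(I, Pow(6, Rational(1, 2))), -25706) = Mul(-25706, I, Pow(6, Rational(1, 2)))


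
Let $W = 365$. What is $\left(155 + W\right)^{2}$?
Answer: $270400$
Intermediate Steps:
$\left(155 + W\right)^{2} = \left(155 + 365\right)^{2} = 520^{2} = 270400$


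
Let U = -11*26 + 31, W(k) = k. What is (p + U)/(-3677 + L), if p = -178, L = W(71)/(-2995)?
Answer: 1296835/11012686 ≈ 0.11776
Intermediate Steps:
U = -255 (U = -286 + 31 = -255)
L = -71/2995 (L = 71/(-2995) = 71*(-1/2995) = -71/2995 ≈ -0.023706)
(p + U)/(-3677 + L) = (-178 - 255)/(-3677 - 71/2995) = -433/(-11012686/2995) = -433*(-2995/11012686) = 1296835/11012686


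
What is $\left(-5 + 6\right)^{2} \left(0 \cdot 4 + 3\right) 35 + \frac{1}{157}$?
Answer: $\frac{16486}{157} \approx 105.01$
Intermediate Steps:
$\left(-5 + 6\right)^{2} \left(0 \cdot 4 + 3\right) 35 + \frac{1}{157} = 1^{2} \left(0 + 3\right) 35 + \frac{1}{157} = 1 \cdot 3 \cdot 35 + \frac{1}{157} = 1 \cdot 105 + \frac{1}{157} = 105 + \frac{1}{157} = \frac{16486}{157}$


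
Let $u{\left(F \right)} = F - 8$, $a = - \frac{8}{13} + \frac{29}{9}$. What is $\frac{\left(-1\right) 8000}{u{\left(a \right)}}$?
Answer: $\frac{936000}{631} \approx 1483.4$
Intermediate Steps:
$a = \frac{305}{117}$ ($a = \left(-8\right) \frac{1}{13} + 29 \cdot \frac{1}{9} = - \frac{8}{13} + \frac{29}{9} = \frac{305}{117} \approx 2.6068$)
$u{\left(F \right)} = -8 + F$
$\frac{\left(-1\right) 8000}{u{\left(a \right)}} = \frac{\left(-1\right) 8000}{-8 + \frac{305}{117}} = - \frac{8000}{- \frac{631}{117}} = \left(-8000\right) \left(- \frac{117}{631}\right) = \frac{936000}{631}$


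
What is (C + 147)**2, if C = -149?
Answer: 4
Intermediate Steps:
(C + 147)**2 = (-149 + 147)**2 = (-2)**2 = 4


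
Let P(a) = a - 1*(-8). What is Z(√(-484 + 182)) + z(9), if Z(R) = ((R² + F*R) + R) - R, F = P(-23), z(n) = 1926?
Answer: 1624 - 15*I*√302 ≈ 1624.0 - 260.67*I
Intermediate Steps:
P(a) = 8 + a (P(a) = a + 8 = 8 + a)
F = -15 (F = 8 - 23 = -15)
Z(R) = R² - 15*R (Z(R) = ((R² - 15*R) + R) - R = (R² - 14*R) - R = R² - 15*R)
Z(√(-484 + 182)) + z(9) = √(-484 + 182)*(-15 + √(-484 + 182)) + 1926 = √(-302)*(-15 + √(-302)) + 1926 = (I*√302)*(-15 + I*√302) + 1926 = I*√302*(-15 + I*√302) + 1926 = 1926 + I*√302*(-15 + I*√302)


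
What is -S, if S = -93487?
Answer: 93487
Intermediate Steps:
-S = -1*(-93487) = 93487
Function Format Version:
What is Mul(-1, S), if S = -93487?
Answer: 93487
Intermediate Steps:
Mul(-1, S) = Mul(-1, -93487) = 93487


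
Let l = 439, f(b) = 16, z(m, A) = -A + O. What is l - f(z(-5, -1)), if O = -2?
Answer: 423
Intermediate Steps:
z(m, A) = -2 - A (z(m, A) = -A - 2 = -2 - A)
l - f(z(-5, -1)) = 439 - 1*16 = 439 - 16 = 423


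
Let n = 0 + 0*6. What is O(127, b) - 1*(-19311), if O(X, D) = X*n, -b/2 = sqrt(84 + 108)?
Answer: 19311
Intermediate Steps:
b = -16*sqrt(3) (b = -2*sqrt(84 + 108) = -16*sqrt(3) ≈ -27.713)
n = 0 (n = 0 + 0 = 0)
O(X, D) = 0 (O(X, D) = X*0 = 0)
O(127, b) - 1*(-19311) = 0 - 1*(-19311) = 0 + 19311 = 19311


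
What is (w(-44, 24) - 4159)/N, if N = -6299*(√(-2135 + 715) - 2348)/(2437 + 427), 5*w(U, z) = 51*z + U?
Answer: -6595222064/8683996669 - 5617736*I*√355/8683996669 ≈ -0.75947 - 0.012189*I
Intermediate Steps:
w(U, z) = U/5 + 51*z/5 (w(U, z) = (51*z + U)/5 = (U + 51*z)/5 = U/5 + 51*z/5)
N = 3697513/716 - 6299*I*√355/1432 (N = -(-3697513/716 + 6299*I*√355/1432) = -6299*(-587/716 + I*√355/1432) = 3697513/716 - 6299*I*√355/1432 ≈ 5164.1 - 82.879*I)
(w(-44, 24) - 4159)/N = (((⅕)*(-44) + (51/5)*24) - 4159)/(3697513/716 - 6299*I*√355/1432) = ((-44/5 + 1224/5) - 4159)/(3697513/716 - 6299*I*√355/1432) = (236 - 4159)/(3697513/716 - 6299*I*√355/1432) = -3923/(3697513/716 - 6299*I*√355/1432)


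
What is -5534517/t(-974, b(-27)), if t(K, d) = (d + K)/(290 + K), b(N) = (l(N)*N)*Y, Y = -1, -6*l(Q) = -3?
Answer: -7571219256/1921 ≈ -3.9413e+6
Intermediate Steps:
l(Q) = 1/2 (l(Q) = -1/6*(-3) = 1/2)
b(N) = -N/2 (b(N) = (N/2)*(-1) = -N/2)
t(K, d) = (K + d)/(290 + K)
-5534517/t(-974, b(-27)) = -5534517*(290 - 974)/(-974 - 1/2*(-27)) = -5534517*(-684/(-974 + 27/2)) = -5534517/((-1/684*(-1921/2))) = -5534517/1921/1368 = -5534517*1368/1921 = -7571219256/1921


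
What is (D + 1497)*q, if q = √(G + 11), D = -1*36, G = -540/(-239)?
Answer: 1461*√757391/239 ≈ 5320.0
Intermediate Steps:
G = 540/239 (G = -540*(-1/239) = 540/239 ≈ 2.2594)
D = -36
q = √757391/239 (q = √(540/239 + 11) = √(3169/239) = √757391/239 ≈ 3.6413)
(D + 1497)*q = (-36 + 1497)*(√757391/239) = 1461*(√757391/239) = 1461*√757391/239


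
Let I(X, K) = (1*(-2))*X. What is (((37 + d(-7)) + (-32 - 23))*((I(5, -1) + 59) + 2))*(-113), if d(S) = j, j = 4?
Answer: 80682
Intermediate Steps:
d(S) = 4
I(X, K) = -2*X
(((37 + d(-7)) + (-32 - 23))*((I(5, -1) + 59) + 2))*(-113) = (((37 + 4) + (-32 - 23))*((-2*5 + 59) + 2))*(-113) = ((41 - 55)*((-10 + 59) + 2))*(-113) = -14*(49 + 2)*(-113) = -14*51*(-113) = -714*(-113) = 80682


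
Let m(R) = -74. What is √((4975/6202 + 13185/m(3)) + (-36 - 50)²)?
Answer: √95030179852139/114737 ≈ 84.963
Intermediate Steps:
√((4975/6202 + 13185/m(3)) + (-36 - 50)²) = √((4975/6202 + 13185/(-74)) + (-36 - 50)²) = √((4975*(1/6202) + 13185*(-1/74)) + (-86)²) = √((4975/6202 - 13185/74) + 7396) = √(-20351305/114737 + 7396) = √(828243547/114737) = √95030179852139/114737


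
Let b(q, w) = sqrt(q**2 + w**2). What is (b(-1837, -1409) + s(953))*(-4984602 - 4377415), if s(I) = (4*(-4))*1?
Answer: 149792272 - 46810085*sqrt(214394) ≈ -2.1525e+10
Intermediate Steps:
s(I) = -16 (s(I) = -16*1 = -16)
(b(-1837, -1409) + s(953))*(-4984602 - 4377415) = (sqrt((-1837)**2 + (-1409)**2) - 16)*(-4984602 - 4377415) = (sqrt(3374569 + 1985281) - 16)*(-9362017) = (sqrt(5359850) - 16)*(-9362017) = (5*sqrt(214394) - 16)*(-9362017) = (-16 + 5*sqrt(214394))*(-9362017) = 149792272 - 46810085*sqrt(214394)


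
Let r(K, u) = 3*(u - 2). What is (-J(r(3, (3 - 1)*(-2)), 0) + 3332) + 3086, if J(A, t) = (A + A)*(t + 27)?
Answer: 7390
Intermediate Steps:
r(K, u) = -6 + 3*u (r(K, u) = 3*(-2 + u) = -6 + 3*u)
J(A, t) = 2*A*(27 + t) (J(A, t) = (2*A)*(27 + t) = 2*A*(27 + t))
(-J(r(3, (3 - 1)*(-2)), 0) + 3332) + 3086 = (-2*(-6 + 3*((3 - 1)*(-2)))*(27 + 0) + 3332) + 3086 = (-2*(-6 + 3*(2*(-2)))*27 + 3332) + 3086 = (-2*(-6 + 3*(-4))*27 + 3332) + 3086 = (-2*(-6 - 12)*27 + 3332) + 3086 = (-2*(-18)*27 + 3332) + 3086 = (-1*(-972) + 3332) + 3086 = (972 + 3332) + 3086 = 4304 + 3086 = 7390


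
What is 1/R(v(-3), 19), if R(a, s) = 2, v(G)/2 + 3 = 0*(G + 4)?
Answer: ½ ≈ 0.50000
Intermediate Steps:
v(G) = -6 (v(G) = -6 + 2*(0*(G + 4)) = -6 + 2*(0*(4 + G)) = -6 + 2*0 = -6 + 0 = -6)
1/R(v(-3), 19) = 1/2 = ½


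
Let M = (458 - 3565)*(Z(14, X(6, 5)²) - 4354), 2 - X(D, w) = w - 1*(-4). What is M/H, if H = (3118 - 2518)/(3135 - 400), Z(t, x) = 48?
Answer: 3659085937/60 ≈ 6.0985e+7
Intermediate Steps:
X(D, w) = -2 - w (X(D, w) = 2 - (w - 1*(-4)) = 2 - (w + 4) = 2 - (4 + w) = 2 + (-4 - w) = -2 - w)
H = 120/547 (H = 600/2735 = 600*(1/2735) = 120/547 ≈ 0.21938)
M = 13378742 (M = (458 - 3565)*(48 - 4354) = -3107*(-4306) = 13378742)
M/H = 13378742/(120/547) = 13378742*(547/120) = 3659085937/60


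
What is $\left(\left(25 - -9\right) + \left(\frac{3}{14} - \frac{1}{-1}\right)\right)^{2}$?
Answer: $\frac{243049}{196} \approx 1240.0$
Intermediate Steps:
$\left(\left(25 - -9\right) + \left(\frac{3}{14} - \frac{1}{-1}\right)\right)^{2} = \left(\left(25 + 9\right) + \left(3 \cdot \frac{1}{14} - -1\right)\right)^{2} = \left(34 + \left(\frac{3}{14} + 1\right)\right)^{2} = \left(34 + \frac{17}{14}\right)^{2} = \left(\frac{493}{14}\right)^{2} = \frac{243049}{196}$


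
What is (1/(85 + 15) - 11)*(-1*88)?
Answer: 24178/25 ≈ 967.12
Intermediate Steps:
(1/(85 + 15) - 11)*(-1*88) = (1/100 - 11)*(-88) = -1099/100*(-88) = 24178/25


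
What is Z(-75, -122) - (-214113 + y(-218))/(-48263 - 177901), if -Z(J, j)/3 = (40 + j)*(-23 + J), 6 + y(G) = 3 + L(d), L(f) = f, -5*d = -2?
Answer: -13631439569/565410 ≈ -24109.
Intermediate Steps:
d = 2/5 (d = -1/5*(-2) = 2/5 ≈ 0.40000)
y(G) = -13/5 (y(G) = -6 + (3 + 2/5) = -6 + 17/5 = -13/5)
Z(J, j) = -3*(-23 + J)*(40 + j) (Z(J, j) = -3*(40 + j)*(-23 + J) = -3*(-23 + J)*(40 + j))
Z(-75, -122) - (-214113 + y(-218))/(-48263 - 177901) = (2760 - 120*(-75) + 69*(-122) - 3*(-75)*(-122)) - (-214113 - 13/5)/(-48263 - 177901) = (2760 + 9000 - 8418 - 27450) - (-1070578)/(5*(-226164)) = -24108 - (-1070578)*(-1)/(5*226164) = -24108 - 1*535289/565410 = -24108 - 535289/565410 = -13631439569/565410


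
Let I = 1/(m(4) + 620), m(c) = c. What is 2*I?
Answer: 1/312 ≈ 0.0032051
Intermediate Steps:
I = 1/624 (I = 1/(4 + 620) = 1/624 ≈ 0.0016026)
2*I = 2*(1/624) = 1/312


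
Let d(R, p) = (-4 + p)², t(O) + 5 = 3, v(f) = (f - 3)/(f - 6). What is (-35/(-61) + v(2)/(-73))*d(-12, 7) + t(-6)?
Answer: 55807/17812 ≈ 3.1331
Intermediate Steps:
v(f) = (-3 + f)/(-6 + f)
t(O) = -2 (t(O) = -5 + 3 = -2)
(-35/(-61) + v(2)/(-73))*d(-12, 7) + t(-6) = (-35/(-61) + ((-3 + 2)/(-6 + 2))/(-73))*(-4 + 7)² - 2 = (-35*(-1/61) + (-1/(-4))*(-1/73))*3² - 2 = (35/61 - ¼*(-1)*(-1/73))*9 - 2 = (35/61 + (¼)*(-1/73))*9 - 2 = (35/61 - 1/292)*9 - 2 = (10159/17812)*9 - 2 = 91431/17812 - 2 = 55807/17812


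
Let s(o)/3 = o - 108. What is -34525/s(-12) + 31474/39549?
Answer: 91783991/949176 ≈ 96.699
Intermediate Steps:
s(o) = -324 + 3*o (s(o) = 3*(o - 108) = 3*(-108 + o) = -324 + 3*o)
-34525/s(-12) + 31474/39549 = -34525/(-324 + 3*(-12)) + 31474/39549 = -34525/(-324 - 36) + 31474*(1/39549) = -34525/(-360) + 31474/39549 = -34525*(-1/360) + 31474/39549 = 6905/72 + 31474/39549 = 91783991/949176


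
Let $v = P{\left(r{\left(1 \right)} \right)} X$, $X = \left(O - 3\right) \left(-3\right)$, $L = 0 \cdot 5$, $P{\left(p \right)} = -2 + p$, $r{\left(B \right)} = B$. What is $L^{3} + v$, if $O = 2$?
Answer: $-3$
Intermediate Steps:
$L = 0$
$X = 3$ ($X = \left(2 - 3\right) \left(-3\right) = \left(-1\right) \left(-3\right) = 3$)
$v = -3$ ($v = \left(-2 + 1\right) 3 = \left(-1\right) 3 = -3$)
$L^{3} + v = 0^{3} - 3 = 0 - 3 = -3$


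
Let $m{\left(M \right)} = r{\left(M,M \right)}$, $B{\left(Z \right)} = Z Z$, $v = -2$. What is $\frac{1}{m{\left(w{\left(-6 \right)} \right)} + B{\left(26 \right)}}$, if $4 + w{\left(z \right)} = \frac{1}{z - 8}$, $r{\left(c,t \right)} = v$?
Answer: $\frac{1}{674} \approx 0.0014837$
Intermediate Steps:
$B{\left(Z \right)} = Z^{2}$
$r{\left(c,t \right)} = -2$
$w{\left(z \right)} = -4 + \frac{1}{-8 + z}$ ($w{\left(z \right)} = -4 + \frac{1}{z - 8} = -4 + \frac{1}{-8 + z}$)
$m{\left(M \right)} = -2$
$\frac{1}{m{\left(w{\left(-6 \right)} \right)} + B{\left(26 \right)}} = \frac{1}{-2 + 26^{2}} = \frac{1}{-2 + 676} = \frac{1}{674}$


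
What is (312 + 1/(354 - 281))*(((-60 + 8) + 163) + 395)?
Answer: 11525162/73 ≈ 1.5788e+5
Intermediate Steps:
(312 + 1/(354 - 281))*(((-60 + 8) + 163) + 395) = (312 + 1/73)*((-52 + 163) + 395) = (312 + 1/73)*(111 + 395) = (22777/73)*506 = 11525162/73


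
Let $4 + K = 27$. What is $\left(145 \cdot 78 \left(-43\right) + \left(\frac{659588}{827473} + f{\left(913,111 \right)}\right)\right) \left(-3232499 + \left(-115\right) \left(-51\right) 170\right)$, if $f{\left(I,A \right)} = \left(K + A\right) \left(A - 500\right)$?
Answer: $\frac{996020267750302900}{827473} \approx 1.2037 \cdot 10^{12}$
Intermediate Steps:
$K = 23$ ($K = -4 + 27 = 23$)
$f{\left(I,A \right)} = \left(-500 + A\right) \left(23 + A\right)$ ($f{\left(I,A \right)} = \left(23 + A\right) \left(A - 500\right) = \left(23 + A\right) \left(-500 + A\right) = \left(-500 + A\right) \left(23 + A\right)$)
$\left(145 \cdot 78 \left(-43\right) + \left(\frac{659588}{827473} + f{\left(913,111 \right)}\right)\right) \left(-3232499 + \left(-115\right) \left(-51\right) 170\right) = \left(145 \cdot 78 \left(-43\right) + \left(\frac{659588}{827473} - \left(64447 - 12321\right)\right)\right) \left(-3232499 + \left(-115\right) \left(-51\right) 170\right) = \left(11310 \left(-43\right) + \left(659588 \cdot \frac{1}{827473} - 52126\right)\right) \left(-3232499 + 5865 \cdot 170\right) = \left(-486330 + \left(\frac{659588}{827473} - 52126\right)\right) \left(-3232499 + 997050\right) = \left(-486330 - \frac{43132198010}{827473}\right) \left(-2235449\right) = \left(- \frac{445557142100}{827473}\right) \left(-2235449\right) = \frac{996020267750302900}{827473}$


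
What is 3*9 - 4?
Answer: 23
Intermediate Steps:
3*9 - 4 = 27 - 4 = 23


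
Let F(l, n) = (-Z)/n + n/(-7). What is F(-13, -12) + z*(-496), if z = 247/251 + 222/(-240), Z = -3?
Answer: -977993/35140 ≈ -27.831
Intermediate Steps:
F(l, n) = 3/n - n/7 (F(l, n) = (-1*(-3))/n + n/(-7) = 3/n + n*(-⅐) = 3/n - n/7)
z = 593/10040 (z = 247*(1/251) + 222*(-1/240) = 247/251 - 37/40 = 593/10040 ≈ 0.059064)
F(-13, -12) + z*(-496) = (3/(-12) - ⅐*(-12)) + (593/10040)*(-496) = (3*(-1/12) + 12/7) - 36766/1255 = (-¼ + 12/7) - 36766/1255 = 41/28 - 36766/1255 = -977993/35140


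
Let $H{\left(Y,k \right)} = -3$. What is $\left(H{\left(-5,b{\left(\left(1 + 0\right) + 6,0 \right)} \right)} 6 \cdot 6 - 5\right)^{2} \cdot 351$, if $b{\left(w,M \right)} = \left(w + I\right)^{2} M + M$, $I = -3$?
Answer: $4481919$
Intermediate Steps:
$b{\left(w,M \right)} = M + M \left(-3 + w\right)^{2}$ ($b{\left(w,M \right)} = \left(w - 3\right)^{2} M + M = \left(-3 + w\right)^{2} M + M = M \left(-3 + w\right)^{2} + M = M + M \left(-3 + w\right)^{2}$)
$\left(H{\left(-5,b{\left(\left(1 + 0\right) + 6,0 \right)} \right)} 6 \cdot 6 - 5\right)^{2} \cdot 351 = \left(\left(-3\right) 6 \cdot 6 - 5\right)^{2} \cdot 351 = \left(\left(-18\right) 6 - 5\right)^{2} \cdot 351 = \left(-108 - 5\right)^{2} \cdot 351 = \left(-113\right)^{2} \cdot 351 = 12769 \cdot 351 = 4481919$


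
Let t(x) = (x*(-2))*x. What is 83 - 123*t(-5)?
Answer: 6233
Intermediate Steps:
t(x) = -2*x² (t(x) = (-2*x)*x = -2*x²)
83 - 123*t(-5) = 83 - (-246)*(-5)² = 83 - (-246)*25 = 83 - 123*(-50) = 83 + 6150 = 6233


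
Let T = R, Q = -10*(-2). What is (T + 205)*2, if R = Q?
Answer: 450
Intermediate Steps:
Q = 20
R = 20
T = 20
(T + 205)*2 = (20 + 205)*2 = 225*2 = 450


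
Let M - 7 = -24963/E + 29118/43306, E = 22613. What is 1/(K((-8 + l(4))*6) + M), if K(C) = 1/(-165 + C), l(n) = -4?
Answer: 116044511493/761743563398 ≈ 0.15234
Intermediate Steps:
M = 3216173851/489639289 (M = 7 + (-24963/22613 + 29118/43306) = 7 + (-24963*1/22613 + 29118*(1/43306)) = 7 + (-24963/22613 + 14559/21653) = 7 - 211301172/489639289 = 3216173851/489639289 ≈ 6.5685)
1/(K((-8 + l(4))*6) + M) = 1/(1/(-165 + (-8 - 4)*6) + 3216173851/489639289) = 1/(1/(-165 - 12*6) + 3216173851/489639289) = 1/(1/(-165 - 72) + 3216173851/489639289) = 1/(1/(-237) + 3216173851/489639289) = 1/(-1/237 + 3216173851/489639289) = 1/(761743563398/116044511493) = 116044511493/761743563398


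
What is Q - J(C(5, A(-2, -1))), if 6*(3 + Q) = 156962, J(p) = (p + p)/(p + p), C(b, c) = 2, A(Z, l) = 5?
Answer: 78469/3 ≈ 26156.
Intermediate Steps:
J(p) = 1 (J(p) = (2*p)/((2*p)) = (2*p)*(1/(2*p)) = 1)
Q = 78472/3 (Q = -3 + (⅙)*156962 = -3 + 78481/3 = 78472/3 ≈ 26157.)
Q - J(C(5, A(-2, -1))) = 78472/3 - 1*1 = 78472/3 - 1 = 78469/3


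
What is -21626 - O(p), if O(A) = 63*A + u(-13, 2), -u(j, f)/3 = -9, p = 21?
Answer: -22976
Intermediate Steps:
u(j, f) = 27 (u(j, f) = -3*(-9) = 27)
O(A) = 27 + 63*A (O(A) = 63*A + 27 = 27 + 63*A)
-21626 - O(p) = -21626 - (27 + 63*21) = -21626 - (27 + 1323) = -21626 - 1*1350 = -21626 - 1350 = -22976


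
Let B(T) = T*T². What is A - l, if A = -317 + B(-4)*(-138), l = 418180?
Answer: -409665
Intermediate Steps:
B(T) = T³
A = 8515 (A = -317 + (-4)³*(-138) = -317 - 64*(-138) = -317 + 8832 = 8515)
A - l = 8515 - 1*418180 = 8515 - 418180 = -409665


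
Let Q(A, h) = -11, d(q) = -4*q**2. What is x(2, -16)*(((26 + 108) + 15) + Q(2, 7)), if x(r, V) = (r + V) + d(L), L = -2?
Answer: -4140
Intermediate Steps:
x(r, V) = -16 + V + r (x(r, V) = (r + V) - 4*(-2)**2 = (V + r) - 4*4 = (V + r) - 16 = -16 + V + r)
x(2, -16)*(((26 + 108) + 15) + Q(2, 7)) = (-16 - 16 + 2)*(((26 + 108) + 15) - 11) = -30*((134 + 15) - 11) = -30*(149 - 11) = -30*138 = -4140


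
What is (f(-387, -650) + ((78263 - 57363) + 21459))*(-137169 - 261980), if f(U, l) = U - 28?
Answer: -16741905656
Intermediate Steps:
f(U, l) = -28 + U
(f(-387, -650) + ((78263 - 57363) + 21459))*(-137169 - 261980) = ((-28 - 387) + ((78263 - 57363) + 21459))*(-137169 - 261980) = (-415 + (20900 + 21459))*(-399149) = (-415 + 42359)*(-399149) = 41944*(-399149) = -16741905656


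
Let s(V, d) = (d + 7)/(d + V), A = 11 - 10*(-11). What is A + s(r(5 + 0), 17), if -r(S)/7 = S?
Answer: 359/3 ≈ 119.67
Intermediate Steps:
r(S) = -7*S
A = 121 (A = 11 + 110 = 121)
s(V, d) = (7 + d)/(V + d)
A + s(r(5 + 0), 17) = 121 + (7 + 17)/(-7*(5 + 0) + 17) = 121 + 24/(-7*5 + 17) = 121 + 24/(-35 + 17) = 121 + 24/(-18) = 121 - 1/18*24 = 121 - 4/3 = 359/3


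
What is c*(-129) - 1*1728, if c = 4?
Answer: -2244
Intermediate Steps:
c*(-129) - 1*1728 = 4*(-129) - 1*1728 = -516 - 1728 = -2244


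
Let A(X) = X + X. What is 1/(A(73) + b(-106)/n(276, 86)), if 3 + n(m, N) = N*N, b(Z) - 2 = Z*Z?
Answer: 7393/1090616 ≈ 0.0067787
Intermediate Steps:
b(Z) = 2 + Z**2 (b(Z) = 2 + Z*Z = 2 + Z**2)
A(X) = 2*X
n(m, N) = -3 + N**2 (n(m, N) = -3 + N*N = -3 + N**2)
1/(A(73) + b(-106)/n(276, 86)) = 1/(2*73 + (2 + (-106)**2)/(-3 + 86**2)) = 1/(146 + (2 + 11236)/(-3 + 7396)) = 1/(146 + 11238/7393) = 1/(1090616/7393) = 7393/1090616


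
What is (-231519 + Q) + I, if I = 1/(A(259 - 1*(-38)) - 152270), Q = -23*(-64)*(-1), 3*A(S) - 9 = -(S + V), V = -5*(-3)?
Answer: -35501071662/152371 ≈ -2.3299e+5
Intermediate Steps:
V = 15
A(S) = -2 - S/3 (A(S) = 3 + (-(S + 15))/3 = 3 + (-(15 + S))/3 = 3 + (-15 - S)/3 = 3 + (-5 - S/3) = -2 - S/3)
Q = -1472 (Q = 1472*(-1) = -1472)
I = -1/152371 (I = 1/((-2 - (259 - 1*(-38))/3) - 152270) = 1/((-2 - (259 + 38)/3) - 152270) = 1/((-2 - ⅓*297) - 152270) = 1/((-2 - 99) - 152270) = 1/(-101 - 152270) = 1/(-152371) = -1/152371 ≈ -6.5629e-6)
(-231519 + Q) + I = (-231519 - 1472) - 1/152371 = -232991 - 1/152371 = -35501071662/152371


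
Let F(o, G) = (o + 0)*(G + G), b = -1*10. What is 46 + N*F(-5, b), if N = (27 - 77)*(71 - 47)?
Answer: -119954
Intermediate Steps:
b = -10
N = -1200 (N = -50*24 = -1200)
F(o, G) = 2*G*o (F(o, G) = o*(2*G) = 2*G*o)
46 + N*F(-5, b) = 46 - 2400*(-10)*(-5) = 46 - 1200*100 = 46 - 120000 = -119954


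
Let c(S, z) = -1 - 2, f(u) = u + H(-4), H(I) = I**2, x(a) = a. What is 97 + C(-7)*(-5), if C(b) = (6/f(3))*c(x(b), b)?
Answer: 1933/19 ≈ 101.74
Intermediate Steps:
f(u) = 16 + u (f(u) = u + (-4)**2 = u + 16 = 16 + u)
c(S, z) = -3
C(b) = -18/19 (C(b) = (6/(16 + 3))*(-3) = (6/19)*(-3) = -18/19)
97 + C(-7)*(-5) = 97 - 18/19*(-5) = 97 + 90/19 = 1933/19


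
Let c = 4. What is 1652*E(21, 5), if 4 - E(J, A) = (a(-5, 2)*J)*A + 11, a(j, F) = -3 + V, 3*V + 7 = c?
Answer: 682276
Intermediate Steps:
V = -1 (V = -7/3 + (⅓)*4 = -7/3 + 4/3 = -1)
a(j, F) = -4 (a(j, F) = -3 - 1 = -4)
E(J, A) = -7 + 4*A*J (E(J, A) = 4 - ((-4*J)*A + 11) = 4 - (-4*A*J + 11) = 4 - (11 - 4*A*J) = 4 + (-11 + 4*A*J) = -7 + 4*A*J)
1652*E(21, 5) = 1652*(-7 + 4*5*21) = 1652*(-7 + 420) = 1652*413 = 682276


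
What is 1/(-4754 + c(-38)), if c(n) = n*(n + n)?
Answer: -1/1866 ≈ -0.00053591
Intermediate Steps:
c(n) = 2*n² (c(n) = n*(2*n) = 2*n²)
1/(-4754 + c(-38)) = 1/(-4754 + 2*(-38)²) = 1/(-4754 + 2*1444) = 1/(-4754 + 2888) = 1/(-1866) = -1/1866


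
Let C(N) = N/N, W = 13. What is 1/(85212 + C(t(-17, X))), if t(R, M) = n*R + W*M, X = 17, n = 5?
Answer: 1/85213 ≈ 1.1735e-5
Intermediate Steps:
t(R, M) = 5*R + 13*M
C(N) = 1
1/(85212 + C(t(-17, X))) = 1/(85212 + 1) = 1/85213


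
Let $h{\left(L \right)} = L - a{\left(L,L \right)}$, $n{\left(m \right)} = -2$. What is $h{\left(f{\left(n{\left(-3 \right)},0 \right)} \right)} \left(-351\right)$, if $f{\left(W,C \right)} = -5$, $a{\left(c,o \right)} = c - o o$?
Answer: $-8775$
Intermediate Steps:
$a{\left(c,o \right)} = c - o^{2}$
$h{\left(L \right)} = L^{2}$ ($h{\left(L \right)} = L - \left(L - L^{2}\right) = L + \left(L^{2} - L\right) = L^{2}$)
$h{\left(f{\left(n{\left(-3 \right)},0 \right)} \right)} \left(-351\right) = \left(-5\right)^{2} \left(-351\right) = 25 \left(-351\right) = -8775$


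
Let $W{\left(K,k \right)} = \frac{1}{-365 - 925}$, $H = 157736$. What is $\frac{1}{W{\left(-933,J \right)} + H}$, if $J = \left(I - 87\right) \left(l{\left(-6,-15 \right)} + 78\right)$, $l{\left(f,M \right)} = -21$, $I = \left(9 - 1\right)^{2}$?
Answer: $\frac{1290}{203479439} \approx 6.3397 \cdot 10^{-6}$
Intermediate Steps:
$I = 64$ ($I = 8^{2} = 64$)
$J = -1311$ ($J = \left(64 - 87\right) \left(-21 + 78\right) = \left(-23\right) 57 = -1311$)
$W{\left(K,k \right)} = - \frac{1}{1290}$ ($W{\left(K,k \right)} = \frac{1}{-1290} = - \frac{1}{1290}$)
$\frac{1}{W{\left(-933,J \right)} + H} = \frac{1}{- \frac{1}{1290} + 157736} = \frac{1}{\frac{203479439}{1290}} = \frac{1290}{203479439}$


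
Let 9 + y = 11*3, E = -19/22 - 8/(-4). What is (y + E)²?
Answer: 305809/484 ≈ 631.84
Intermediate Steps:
E = 25/22 (E = -19*1/22 - 8*(-¼) = -19/22 + 2 = 25/22 ≈ 1.1364)
y = 24 (y = -9 + 11*3 = -9 + 33 = 24)
(y + E)² = (24 + 25/22)² = (553/22)² = 305809/484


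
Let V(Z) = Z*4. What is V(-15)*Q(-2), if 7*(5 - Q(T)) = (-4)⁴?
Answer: 13260/7 ≈ 1894.3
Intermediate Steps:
Q(T) = -221/7 (Q(T) = 5 - ⅐*(-4)⁴ = 5 - ⅐*256 = 5 - 256/7 = -221/7)
V(Z) = 4*Z
V(-15)*Q(-2) = (4*(-15))*(-221/7) = -60*(-221/7) = 13260/7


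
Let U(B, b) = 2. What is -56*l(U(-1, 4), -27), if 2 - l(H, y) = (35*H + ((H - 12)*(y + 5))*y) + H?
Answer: -328720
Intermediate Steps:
l(H, y) = 2 - 36*H - y*(-12 + H)*(5 + y) (l(H, y) = 2 - ((35*H + ((H - 12)*(y + 5))*y) + H) = 2 - ((35*H + ((-12 + H)*(5 + y))*y) + H) = 2 - ((35*H + y*(-12 + H)*(5 + y)) + H) = 2 - (36*H + y*(-12 + H)*(5 + y)) = 2 + (-36*H - y*(-12 + H)*(5 + y)) = 2 - 36*H - y*(-12 + H)*(5 + y))
-56*l(U(-1, 4), -27) = -56*(2 - 36*2 + 12*(-27)**2 + 60*(-27) - 1*2*(-27)**2 - 5*2*(-27)) = -56*(2 - 72 + 12*729 - 1620 - 1*2*729 + 270) = -56*(2 - 72 + 8748 - 1620 - 1458 + 270) = -56*5870 = -328720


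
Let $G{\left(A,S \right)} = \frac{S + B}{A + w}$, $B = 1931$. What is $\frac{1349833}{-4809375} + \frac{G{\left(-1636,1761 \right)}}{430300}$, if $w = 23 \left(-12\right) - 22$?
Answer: $- \frac{864114652907}{3078740643750} \approx -0.28067$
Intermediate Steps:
$w = -298$ ($w = -276 - 22 = -298$)
$G{\left(A,S \right)} = \frac{1931 + S}{-298 + A}$ ($G{\left(A,S \right)} = \frac{S + 1931}{A - 298} = \frac{1931 + S}{-298 + A}$)
$\frac{1349833}{-4809375} + \frac{G{\left(-1636,1761 \right)}}{430300} = \frac{1349833}{-4809375} + \frac{\frac{1}{-298 - 1636} \left(1931 + 1761\right)}{430300} = 1349833 \left(- \frac{1}{4809375}\right) + \frac{1}{-1934} \cdot 3692 \cdot \frac{1}{430300} = - \frac{1349833}{4809375} + \left(- \frac{1}{1934}\right) 3692 \cdot \frac{1}{430300} = - \frac{1349833}{4809375} - \frac{71}{16003850} = - \frac{864114652907}{3078740643750}$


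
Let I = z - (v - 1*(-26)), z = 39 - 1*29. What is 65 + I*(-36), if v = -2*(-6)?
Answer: 1073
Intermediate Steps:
z = 10 (z = 39 - 29 = 10)
v = 12
I = -28 (I = 10 - (12 - 1*(-26)) = 10 - (12 + 26) = 10 - 1*38 = 10 - 38 = -28)
65 + I*(-36) = 65 - 28*(-36) = 65 + 1008 = 1073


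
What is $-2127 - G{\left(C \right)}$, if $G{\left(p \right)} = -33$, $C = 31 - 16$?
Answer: $-2094$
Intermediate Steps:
$C = 15$ ($C = 31 - 16 = 15$)
$-2127 - G{\left(C \right)} = -2127 - -33 = -2127 + 33 = -2094$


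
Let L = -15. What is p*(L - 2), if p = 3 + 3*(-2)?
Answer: 51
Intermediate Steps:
p = -3 (p = 3 - 6 = -3)
p*(L - 2) = -3*(-15 - 2) = -3*(-17) = 51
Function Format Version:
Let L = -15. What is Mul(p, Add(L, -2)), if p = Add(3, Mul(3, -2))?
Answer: 51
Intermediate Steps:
p = -3 (p = Add(3, -6) = -3)
Mul(p, Add(L, -2)) = Mul(-3, Add(-15, -2)) = Mul(-3, -17) = 51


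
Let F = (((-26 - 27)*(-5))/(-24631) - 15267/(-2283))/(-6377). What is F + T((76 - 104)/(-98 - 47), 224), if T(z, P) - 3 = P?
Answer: 27133572118095/119531706007 ≈ 227.00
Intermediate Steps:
T(z, P) = 3 + P
F = -125145494/119531706007 (F = (-53*(-5)*(-1/24631) - 15267*(-1/2283))*(-1/6377) = (265*(-1/24631) + 5089/761)*(-1/6377) = (-265/24631 + 5089/761)*(-1/6377) = (125145494/18744191)*(-1/6377) = -125145494/119531706007 ≈ -0.0010470)
F + T((76 - 104)/(-98 - 47), 224) = -125145494/119531706007 + (3 + 224) = -125145494/119531706007 + 227 = 27133572118095/119531706007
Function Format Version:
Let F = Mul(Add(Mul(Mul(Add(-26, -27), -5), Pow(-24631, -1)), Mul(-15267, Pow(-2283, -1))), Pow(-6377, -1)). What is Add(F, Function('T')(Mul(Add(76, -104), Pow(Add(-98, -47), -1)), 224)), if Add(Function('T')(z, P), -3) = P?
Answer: Rational(27133572118095, 119531706007) ≈ 227.00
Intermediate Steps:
Function('T')(z, P) = Add(3, P)
F = Rational(-125145494, 119531706007) (F = Mul(Add(Mul(Mul(-53, -5), Rational(-1, 24631)), Mul(-15267, Rational(-1, 2283))), Rational(-1, 6377)) = Mul(Add(Mul(265, Rational(-1, 24631)), Rational(5089, 761)), Rational(-1, 6377)) = Mul(Add(Rational(-265, 24631), Rational(5089, 761)), Rational(-1, 6377)) = Mul(Rational(125145494, 18744191), Rational(-1, 6377)) = Rational(-125145494, 119531706007) ≈ -0.0010470)
Add(F, Function('T')(Mul(Add(76, -104), Pow(Add(-98, -47), -1)), 224)) = Add(Rational(-125145494, 119531706007), Add(3, 224)) = Add(Rational(-125145494, 119531706007), 227) = Rational(27133572118095, 119531706007)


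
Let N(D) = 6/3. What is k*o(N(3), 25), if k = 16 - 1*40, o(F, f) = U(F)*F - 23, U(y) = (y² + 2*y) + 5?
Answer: -72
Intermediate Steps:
U(y) = 5 + y² + 2*y
N(D) = 2 (N(D) = 6*(⅓) = 2)
o(F, f) = -23 + F*(5 + F² + 2*F) (o(F, f) = (5 + F² + 2*F)*F - 23 = F*(5 + F² + 2*F) - 23 = -23 + F*(5 + F² + 2*F))
k = -24 (k = 16 - 40 = -24)
k*o(N(3), 25) = -24*(-23 + 2*(5 + 2² + 2*2)) = -24*(-23 + 2*(5 + 4 + 4)) = -24*(-23 + 2*13) = -24*(-23 + 26) = -24*3 = -72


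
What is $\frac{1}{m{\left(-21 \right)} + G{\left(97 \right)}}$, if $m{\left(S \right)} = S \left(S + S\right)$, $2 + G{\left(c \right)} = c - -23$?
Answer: $\frac{1}{1000} \approx 0.001$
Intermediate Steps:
$G{\left(c \right)} = 21 + c$ ($G{\left(c \right)} = -2 + \left(c - -23\right) = -2 + \left(c + 23\right) = -2 + \left(23 + c\right) = 21 + c$)
$m{\left(S \right)} = 2 S^{2}$ ($m{\left(S \right)} = S 2 S = 2 S^{2}$)
$\frac{1}{m{\left(-21 \right)} + G{\left(97 \right)}} = \frac{1}{2 \left(-21\right)^{2} + \left(21 + 97\right)} = \frac{1}{2 \cdot 441 + 118} = \frac{1}{882 + 118} = \frac{1}{1000}$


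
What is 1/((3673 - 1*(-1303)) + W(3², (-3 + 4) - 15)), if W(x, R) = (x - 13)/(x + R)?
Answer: 5/24884 ≈ 0.00020093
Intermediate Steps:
W(x, R) = (-13 + x)/(R + x)
1/((3673 - 1*(-1303)) + W(3², (-3 + 4) - 15)) = 1/((3673 - 1*(-1303)) + (-13 + 3²)/(((-3 + 4) - 15) + 3²)) = 1/((3673 + 1303) + (-13 + 9)/((1 - 15) + 9)) = 1/(4976 - 4/(-14 + 9)) = 1/(4976 - 4/(-5)) = 1/(4976 - ⅕*(-4)) = 1/(4976 + ⅘) = 1/(24884/5) = 5/24884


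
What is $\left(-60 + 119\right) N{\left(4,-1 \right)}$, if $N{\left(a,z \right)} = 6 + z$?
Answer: $295$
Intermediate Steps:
$\left(-60 + 119\right) N{\left(4,-1 \right)} = \left(-60 + 119\right) \left(6 - 1\right) = 59 \cdot 5 = 295$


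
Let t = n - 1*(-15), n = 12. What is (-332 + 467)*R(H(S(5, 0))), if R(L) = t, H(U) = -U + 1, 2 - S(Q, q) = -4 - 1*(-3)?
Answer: 3645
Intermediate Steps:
S(Q, q) = 3 (S(Q, q) = 2 - (-4 - 1*(-3)) = 2 - (-4 + 3) = 2 - 1*(-1) = 2 + 1 = 3)
H(U) = 1 - U
t = 27 (t = 12 - 1*(-15) = 12 + 15 = 27)
R(L) = 27
(-332 + 467)*R(H(S(5, 0))) = (-332 + 467)*27 = 135*27 = 3645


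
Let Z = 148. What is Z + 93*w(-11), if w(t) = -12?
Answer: -968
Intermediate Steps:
Z + 93*w(-11) = 148 + 93*(-12) = 148 - 1116 = -968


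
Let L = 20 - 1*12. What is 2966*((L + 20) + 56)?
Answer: 249144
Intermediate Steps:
L = 8 (L = 20 - 12 = 8)
2966*((L + 20) + 56) = 2966*((8 + 20) + 56) = 2966*(28 + 56) = 2966*84 = 249144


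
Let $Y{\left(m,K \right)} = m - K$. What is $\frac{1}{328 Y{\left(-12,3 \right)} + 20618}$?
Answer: $\frac{1}{15698} \approx 6.3702 \cdot 10^{-5}$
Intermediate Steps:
$\frac{1}{328 Y{\left(-12,3 \right)} + 20618} = \frac{1}{328 \left(-12 - 3\right) + 20618} = \frac{1}{328 \left(-15\right) + 20618} = \frac{1}{-4920 + 20618} = \frac{1}{15698}$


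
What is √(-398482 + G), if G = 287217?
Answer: 17*I*√385 ≈ 333.56*I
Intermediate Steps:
√(-398482 + G) = √(-398482 + 287217) = √(-111265) = 17*I*√385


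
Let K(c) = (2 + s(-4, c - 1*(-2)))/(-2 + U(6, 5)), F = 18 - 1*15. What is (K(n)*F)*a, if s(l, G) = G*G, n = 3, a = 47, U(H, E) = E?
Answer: 1269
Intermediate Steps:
F = 3 (F = 18 - 15 = 3)
s(l, G) = G²
K(c) = ⅔ + (2 + c)²/3 (K(c) = (2 + (c - 1*(-2))²)/(-2 + 5) = (2 + (c + 2)²)/3 = (2 + (2 + c)²)*(⅓) = ⅔ + (2 + c)²/3)
(K(n)*F)*a = ((⅔ + (2 + 3)²/3)*3)*47 = ((⅔ + (⅓)*5²)*3)*47 = ((⅔ + (⅓)*25)*3)*47 = ((⅔ + 25/3)*3)*47 = (9*3)*47 = 27*47 = 1269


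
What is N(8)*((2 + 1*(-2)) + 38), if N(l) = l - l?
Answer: 0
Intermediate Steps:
N(l) = 0
N(8)*((2 + 1*(-2)) + 38) = 0*((2 + 1*(-2)) + 38) = 0*((2 - 2) + 38) = 0*(0 + 38) = 0*38 = 0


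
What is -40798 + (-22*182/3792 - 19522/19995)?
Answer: -5995156739/146940 ≈ -40800.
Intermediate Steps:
-40798 + (-22*182/3792 - 19522/19995) = -40798 + (-4004*1/3792 - 19522*1/19995) = -40798 + (-1001/948 - 454/465) = -40798 - 298619/146940 = -5995156739/146940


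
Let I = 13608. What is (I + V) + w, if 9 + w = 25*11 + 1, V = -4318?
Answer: 9557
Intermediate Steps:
w = 267 (w = -9 + (25*11 + 1) = -9 + (275 + 1) = -9 + 276 = 267)
(I + V) + w = (13608 - 4318) + 267 = 9290 + 267 = 9557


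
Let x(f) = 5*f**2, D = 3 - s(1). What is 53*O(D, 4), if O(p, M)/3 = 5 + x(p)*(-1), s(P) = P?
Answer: -2385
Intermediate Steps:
D = 2 (D = 3 - 1*1 = 3 - 1 = 2)
O(p, M) = 15 - 15*p**2 (O(p, M) = 3*(5 + (5*p**2)*(-1)) = 3*(5 - 5*p**2) = 15 - 15*p**2)
53*O(D, 4) = 53*(15 - 15*2**2) = 53*(15 - 15*4) = 53*(15 - 60) = 53*(-45) = -2385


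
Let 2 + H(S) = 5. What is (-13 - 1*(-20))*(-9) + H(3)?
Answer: -60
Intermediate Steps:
H(S) = 3 (H(S) = -2 + 5 = 3)
(-13 - 1*(-20))*(-9) + H(3) = (-13 - 1*(-20))*(-9) + 3 = (-13 + 20)*(-9) + 3 = 7*(-9) + 3 = -63 + 3 = -60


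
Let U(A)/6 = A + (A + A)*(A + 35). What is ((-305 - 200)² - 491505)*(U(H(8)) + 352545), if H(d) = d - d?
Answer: -83369841600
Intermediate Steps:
H(d) = 0
U(A) = 6*A + 12*A*(35 + A) (U(A) = 6*(A + (A + A)*(A + 35)) = 6*(A + (2*A)*(35 + A)) = 6*(A + 2*A*(35 + A)) = 6*A + 12*A*(35 + A))
((-305 - 200)² - 491505)*(U(H(8)) + 352545) = ((-305 - 200)² - 491505)*(6*0*(71 + 2*0) + 352545) = ((-505)² - 491505)*(6*0*(71 + 0) + 352545) = (255025 - 491505)*(6*0*71 + 352545) = -236480*(0 + 352545) = -236480*352545 = -83369841600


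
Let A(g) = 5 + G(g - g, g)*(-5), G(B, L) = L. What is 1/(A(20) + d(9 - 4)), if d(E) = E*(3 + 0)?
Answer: -1/80 ≈ -0.012500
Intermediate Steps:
d(E) = 3*E (d(E) = E*3 = 3*E)
A(g) = 5 - 5*g (A(g) = 5 + g*(-5) = 5 - 5*g)
1/(A(20) + d(9 - 4)) = 1/((5 - 5*20) + 3*(9 - 4)) = 1/((5 - 100) + 3*5) = 1/(-95 + 15) = 1/(-80) = -1/80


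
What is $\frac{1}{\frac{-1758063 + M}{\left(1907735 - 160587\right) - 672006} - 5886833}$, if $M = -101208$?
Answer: $- \frac{1075142}{6329183264557} \approx -1.6987 \cdot 10^{-7}$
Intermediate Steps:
$\frac{1}{\frac{-1758063 + M}{\left(1907735 - 160587\right) - 672006} - 5886833} = \frac{1}{\frac{-1758063 - 101208}{\left(1907735 - 160587\right) - 672006} - 5886833} = \frac{1}{- \frac{1859271}{1747148 - 672006} - 5886833} = \frac{1}{- \frac{1859271}{1075142} - 5886833} = \frac{1}{- \frac{6329183264557}{1075142}} = - \frac{1075142}{6329183264557}$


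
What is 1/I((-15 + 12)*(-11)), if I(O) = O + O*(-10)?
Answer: -1/297 ≈ -0.0033670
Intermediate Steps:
I(O) = -9*O (I(O) = O - 10*O = -9*O)
1/I((-15 + 12)*(-11)) = 1/(-9*(-15 + 12)*(-11)) = 1/(-(-27)*(-11)) = 1/(-9*33) = 1/(-297) = -1/297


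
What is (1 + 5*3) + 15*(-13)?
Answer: -179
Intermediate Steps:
(1 + 5*3) + 15*(-13) = (1 + 15) - 195 = 16 - 195 = -179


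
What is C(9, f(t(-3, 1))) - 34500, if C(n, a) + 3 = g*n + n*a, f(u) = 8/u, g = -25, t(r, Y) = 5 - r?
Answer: -34719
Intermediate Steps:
C(n, a) = -3 - 25*n + a*n (C(n, a) = -3 + (-25*n + n*a) = -3 + (-25*n + a*n) = -3 - 25*n + a*n)
C(9, f(t(-3, 1))) - 34500 = (-3 - 25*9 + (8/(5 - 1*(-3)))*9) - 34500 = (-3 - 225 + (8/(5 + 3))*9) - 34500 = (-3 - 225 + (8/8)*9) - 34500 = (-3 - 225 + (8*(⅛))*9) - 34500 = (-3 - 225 + 1*9) - 34500 = (-3 - 225 + 9) - 34500 = -219 - 34500 = -34719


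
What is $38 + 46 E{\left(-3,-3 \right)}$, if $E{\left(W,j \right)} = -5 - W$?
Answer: $-54$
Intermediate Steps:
$38 + 46 E{\left(-3,-3 \right)} = 38 + 46 \left(-5 - -3\right) = 38 + 46 \left(-5 + 3\right) = 38 + 46 \left(-2\right) = 38 - 92 = -54$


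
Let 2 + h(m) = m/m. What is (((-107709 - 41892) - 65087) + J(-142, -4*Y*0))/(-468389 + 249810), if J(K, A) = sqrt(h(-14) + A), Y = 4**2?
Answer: 214688/218579 - I/218579 ≈ 0.9822 - 4.575e-6*I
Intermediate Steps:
Y = 16
h(m) = -1 (h(m) = -2 + m/m = -2 + 1 = -1)
J(K, A) = sqrt(-1 + A)
(((-107709 - 41892) - 65087) + J(-142, -4*Y*0))/(-468389 + 249810) = (((-107709 - 41892) - 65087) + sqrt(-1 - 4*16*0))/(-468389 + 249810) = ((-149601 - 65087) + sqrt(-1 - 64*0))/(-218579) = (-214688 + sqrt(-1 + 0))*(-1/218579) = (-214688 + sqrt(-1))*(-1/218579) = (-214688 + I)*(-1/218579) = 214688/218579 - I/218579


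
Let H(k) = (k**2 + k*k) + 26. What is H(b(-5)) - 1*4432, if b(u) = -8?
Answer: -4278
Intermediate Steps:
H(k) = 26 + 2*k**2 (H(k) = (k**2 + k**2) + 26 = 2*k**2 + 26 = 26 + 2*k**2)
H(b(-5)) - 1*4432 = (26 + 2*(-8)**2) - 1*4432 = (26 + 2*64) - 4432 = (26 + 128) - 4432 = 154 - 4432 = -4278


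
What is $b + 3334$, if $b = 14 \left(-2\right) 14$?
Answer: $2942$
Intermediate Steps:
$b = -392$ ($b = \left(-28\right) 14 = -392$)
$b + 3334 = -392 + 3334 = 2942$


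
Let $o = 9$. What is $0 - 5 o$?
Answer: $-45$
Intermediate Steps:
$0 - 5 o = 0 - 45 = -45$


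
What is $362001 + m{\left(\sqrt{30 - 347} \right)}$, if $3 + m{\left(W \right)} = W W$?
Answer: $361681$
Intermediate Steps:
$m{\left(W \right)} = -3 + W^{2}$ ($m{\left(W \right)} = -3 + W W = -3 + W^{2}$)
$362001 + m{\left(\sqrt{30 - 347} \right)} = 362001 + \left(-3 + \left(\sqrt{30 - 347}\right)^{2}\right) = 362001 + \left(-3 + \left(\sqrt{-317}\right)^{2}\right) = 362001 + \left(-3 + \left(i \sqrt{317}\right)^{2}\right) = 362001 - 320 = 361681$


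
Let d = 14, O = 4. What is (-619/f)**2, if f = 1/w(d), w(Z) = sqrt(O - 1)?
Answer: 1149483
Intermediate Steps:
w(Z) = sqrt(3) (w(Z) = sqrt(4 - 1) = sqrt(3))
f = sqrt(3)/3 (f = 1/(sqrt(3)) = sqrt(3)/3 ≈ 0.57735)
(-619/f)**2 = (-619*sqrt(3))**2 = 1149483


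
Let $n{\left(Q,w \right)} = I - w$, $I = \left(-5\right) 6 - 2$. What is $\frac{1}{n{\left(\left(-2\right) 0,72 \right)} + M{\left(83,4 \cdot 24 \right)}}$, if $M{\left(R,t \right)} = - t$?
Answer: $- \frac{1}{200} \approx -0.005$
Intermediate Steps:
$I = -32$ ($I = -30 - 2 = -32$)
$n{\left(Q,w \right)} = -32 - w$
$\frac{1}{n{\left(\left(-2\right) 0,72 \right)} + M{\left(83,4 \cdot 24 \right)}} = \frac{1}{\left(-32 - 72\right) - 4 \cdot 24} = \frac{1}{\left(-32 - 72\right) - 96} = \frac{1}{-104 - 96} = \frac{1}{-200} = - \frac{1}{200}$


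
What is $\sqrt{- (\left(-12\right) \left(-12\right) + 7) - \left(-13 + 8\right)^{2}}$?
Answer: $4 i \sqrt{11} \approx 13.266 i$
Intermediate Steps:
$\sqrt{- (\left(-12\right) \left(-12\right) + 7) - \left(-13 + 8\right)^{2}} = \sqrt{- (144 + 7) - \left(-5\right)^{2}} = \sqrt{\left(-1\right) 151 - 25} = \sqrt{-151 - 25} = \sqrt{-176} = 4 i \sqrt{11}$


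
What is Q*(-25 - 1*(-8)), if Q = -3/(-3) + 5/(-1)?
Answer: 68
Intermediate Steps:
Q = -4 (Q = -3*(-⅓) + 5*(-1) = 1 - 5 = -4)
Q*(-25 - 1*(-8)) = -4*(-25 - 1*(-8)) = -4*(-25 + 8) = -4*(-17) = 68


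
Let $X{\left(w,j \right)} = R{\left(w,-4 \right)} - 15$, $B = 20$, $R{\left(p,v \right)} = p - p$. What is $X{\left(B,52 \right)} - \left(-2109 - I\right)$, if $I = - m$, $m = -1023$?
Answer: $3117$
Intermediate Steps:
$I = 1023$ ($I = \left(-1\right) \left(-1023\right) = 1023$)
$R{\left(p,v \right)} = 0$
$X{\left(w,j \right)} = -15$ ($X{\left(w,j \right)} = 0 - 15 = -15$)
$X{\left(B,52 \right)} - \left(-2109 - I\right) = -15 - \left(-2109 - 1023\right) = -15 - -3132 = -15 + 3132 = 3117$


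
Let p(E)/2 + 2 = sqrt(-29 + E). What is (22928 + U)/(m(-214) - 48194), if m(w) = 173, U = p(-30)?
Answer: -22924/48021 - 2*I*sqrt(59)/48021 ≈ -0.47737 - 0.00031991*I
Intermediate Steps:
p(E) = -4 + 2*sqrt(-29 + E)
U = -4 + 2*I*sqrt(59) (U = -4 + 2*sqrt(-29 - 30) = -4 + 2*sqrt(-59) = -4 + 2*(I*sqrt(59)) = -4 + 2*I*sqrt(59) ≈ -4.0 + 15.362*I)
(22928 + U)/(m(-214) - 48194) = (22928 + (-4 + 2*I*sqrt(59)))/(173 - 48194) = (22924 + 2*I*sqrt(59))/(-48021) = (22924 + 2*I*sqrt(59))*(-1/48021) = -22924/48021 - 2*I*sqrt(59)/48021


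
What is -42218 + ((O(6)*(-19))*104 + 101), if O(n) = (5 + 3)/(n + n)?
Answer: -130303/3 ≈ -43434.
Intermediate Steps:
O(n) = 4/n (O(n) = 8/((2*n)) = 8*(1/(2*n)) = 4/n)
-42218 + ((O(6)*(-19))*104 + 101) = -42218 + (((4/6)*(-19))*104 + 101) = -42218 + (((4*(⅙))*(-19))*104 + 101) = -42218 + (((⅔)*(-19))*104 + 101) = -42218 + (-38/3*104 + 101) = -42218 + (-3952/3 + 101) = -42218 - 3649/3 = -130303/3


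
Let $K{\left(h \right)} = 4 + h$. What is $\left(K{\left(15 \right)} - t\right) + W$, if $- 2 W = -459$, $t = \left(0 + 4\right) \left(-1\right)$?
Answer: $\frac{505}{2} \approx 252.5$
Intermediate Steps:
$t = -4$ ($t = 4 \left(-1\right) = -4$)
$W = \frac{459}{2}$ ($W = \left(- \frac{1}{2}\right) \left(-459\right) = \frac{459}{2} \approx 229.5$)
$\left(K{\left(15 \right)} - t\right) + W = \left(\left(4 + 15\right) - -4\right) + \frac{459}{2} = \left(19 + 4\right) + \frac{459}{2} = 23 + \frac{459}{2} = \frac{505}{2}$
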